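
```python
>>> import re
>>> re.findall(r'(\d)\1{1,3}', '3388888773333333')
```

['3', '8', '7', '3', '3']

`\1` is not a pattern — it's the concrete string captured by group 1, re-applied verbatim.
`findall` collects group 1 from each match (5 total).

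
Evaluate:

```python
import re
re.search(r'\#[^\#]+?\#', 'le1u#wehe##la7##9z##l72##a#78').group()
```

The match spans [4:10] → '#wehe#'.

'#wehe#'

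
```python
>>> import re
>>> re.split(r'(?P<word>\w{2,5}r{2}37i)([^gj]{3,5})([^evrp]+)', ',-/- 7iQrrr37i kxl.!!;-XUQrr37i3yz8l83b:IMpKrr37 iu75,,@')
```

The pattern matches 2 to 5 of a word character, then exactly 2 of the literal 'r', then the literal '37i' (captured as 'word'); then 3 to 5 of any character except [gj] (captured); then one or more of any character except [evrp] (captured).
Because the pattern has a capturing group, `split` also inserts each captured text between the pieces.

[',-/- ', '7iQrrr37i', ' kxl.', '!!;-XUQ', 'rr37i3yz8l83b:IMpKrr37 iu75,,@']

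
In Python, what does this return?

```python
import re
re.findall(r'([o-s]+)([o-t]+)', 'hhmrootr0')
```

The pattern matches one or more of a character in [o-s] (captured); then one or more of a character in [o-t] (captured).
Multiple groups make `findall` return tuples — one 2-tuple for the one match.

[('roo', 'tr')]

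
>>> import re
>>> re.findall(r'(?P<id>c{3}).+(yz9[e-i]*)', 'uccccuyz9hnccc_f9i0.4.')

This matches exactly 3 of a literal 'c' (captured as 'id'); then one or more of any character; then the literal 'yz9', then zero or more of a character in [e-i] (captured).
Scanning left to right: at [1:10] match 'ccccuyz9h', groups = ('ccc', 'yz9h').
With 2 capturing groups, `findall` returns a 2-tuple per match.

[('ccc', 'yz9h')]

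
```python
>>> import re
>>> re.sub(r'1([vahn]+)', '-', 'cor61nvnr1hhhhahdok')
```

Pattern: a literal '1'; then one or more of one of [vahn] (captured).
Matches: at [4:8] → '1nvn'; at [9:16] → '1hhhhah'.
`sub` substitutes '-' at each match site.

'cor6-r-dok'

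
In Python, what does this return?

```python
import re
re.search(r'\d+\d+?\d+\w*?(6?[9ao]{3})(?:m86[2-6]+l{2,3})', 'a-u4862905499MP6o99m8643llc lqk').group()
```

'4862905499MP6o99m8643ll'

The pattern matches one or more of a digit; then one or more of a digit (lazy), then one or more of a digit, then zero or more of a word character (lazy); then optionally the literal '6', then exactly 3 of one of [9ao] (captured); then the literal 'm86', then one or more of a character in [2-6], then 2 to 3 of a literal 'l' (non-capturing group).
Unlike `match`, `search` isn't anchored — it looks for the pattern anywhere in the string.
The match spans [3:26] → '4862905499MP6o99m8643ll'.
Captured: group 1 = '6o99'.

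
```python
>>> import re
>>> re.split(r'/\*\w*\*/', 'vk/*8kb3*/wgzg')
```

Matches to split on: at [2:10] → '/*8kb3*/'.
The string is cut at each match, leaving 2 pieces.

['vk', 'wgzg']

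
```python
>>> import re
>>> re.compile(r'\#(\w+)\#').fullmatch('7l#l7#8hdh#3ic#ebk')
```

None

For `fullmatch`, every character of the input must be accounted for by the pattern.
Here the pattern can't cover the whole string, so the call returns None.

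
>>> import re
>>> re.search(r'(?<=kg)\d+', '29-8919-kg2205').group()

The `(?=…)`/`(?<=…)` assertion just peeks at neighbouring text; it doesn't advance the match position.
`re.search` scans for the first position where the pattern succeeds.
The match spans [10:14] → '2205'.

'2205'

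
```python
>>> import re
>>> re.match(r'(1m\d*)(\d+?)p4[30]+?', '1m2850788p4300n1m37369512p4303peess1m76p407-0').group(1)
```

Pattern: the literal '1m', then zero or more of a digit (captured); then one or more of a digit (lazy) (captured); then the literal 'p4', then one or more of one of [30] (lazy).
A non-greedy quantifier consumes as few characters as it can — just enough that the remainder of the pattern still matches from where it stops; whatever follows it matches normally.
`match` is anchored at position 0; if the pattern doesn't fit there, it returns None.
The match spans [0:12] → '1m2850788p43'.
Captured: group 1 = '1m285078', group 2 = '8'.

'1m285078'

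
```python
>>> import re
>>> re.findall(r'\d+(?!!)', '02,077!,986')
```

['02', '07', '986']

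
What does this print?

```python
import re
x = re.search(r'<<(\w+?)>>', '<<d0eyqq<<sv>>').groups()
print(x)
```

('sv',)

Unlike `match`, `search` isn't anchored — it looks for the pattern anywhere in the string.
The match spans [8:14] → '<<sv>>'.
Captured: group 1 = 'sv'.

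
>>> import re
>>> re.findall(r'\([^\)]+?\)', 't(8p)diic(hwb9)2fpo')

['(8p)', '(hwb9)']

Since nothing is captured, `findall` lists the 2 matched substrings directly.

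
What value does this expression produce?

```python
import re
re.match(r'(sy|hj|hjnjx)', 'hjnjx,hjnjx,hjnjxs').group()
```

'hj'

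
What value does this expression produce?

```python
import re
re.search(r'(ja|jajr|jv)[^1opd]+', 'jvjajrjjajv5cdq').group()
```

'jvjajrjjajv5c'

Unlike `match`, `search` isn't anchored — it looks for the pattern anywhere in the string.
The match spans [0:13] → 'jvjajrjjajv5c'.
Captured: group 1 = 'jv'.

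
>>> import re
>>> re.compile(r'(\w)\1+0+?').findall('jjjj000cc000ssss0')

['j', 'c', 's']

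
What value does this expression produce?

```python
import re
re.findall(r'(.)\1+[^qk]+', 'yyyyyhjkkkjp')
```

['y', 'k']

`\1` is not a pattern — it's the concrete string captured by group 1, re-applied verbatim.
`findall` collects group 1 from each match (2 total).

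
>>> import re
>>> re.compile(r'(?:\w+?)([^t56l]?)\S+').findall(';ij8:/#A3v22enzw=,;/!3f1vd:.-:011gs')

['j']

The pattern matches one or more of a word character (lazy) (non-capturing group); then optionally any character except [t56l] (captured); then one or more of a non-whitespace character.
With the lazy modifier that quantifier settles for the fewest repetitions that let the rest of the pattern succeed (the atoms after it are unaffected and can still be greedy).
Matches: at [1:35] match 'ij8:/#A3v22enzw=,;/!3f1vd:.-:011gs', group 1 = 'j'.
With a single group, `findall` returns only what that group captured — 1 item.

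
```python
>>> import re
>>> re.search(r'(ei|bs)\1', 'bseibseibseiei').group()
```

'eiei'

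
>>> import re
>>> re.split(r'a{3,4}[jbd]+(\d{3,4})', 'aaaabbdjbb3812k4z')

This matches 3 to 4 of a literal 'a', then one or more of one of [jbd]; then 3 to 4 of a digit (captured).
Matches to split on: at [0:14] → 'aaaabbdjbb3812'.
With a capturing group present, the delimiter's captured portion is kept in the result list.

['', '3812', 'k4z']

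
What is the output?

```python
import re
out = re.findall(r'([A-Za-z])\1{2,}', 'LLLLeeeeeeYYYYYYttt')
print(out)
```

['L', 'e', 'Y', 't']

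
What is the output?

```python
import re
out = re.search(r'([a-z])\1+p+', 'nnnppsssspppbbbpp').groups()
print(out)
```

`\1` is not a pattern — it's the concrete string captured by group 1, re-applied verbatim.
`search` walks the string left to right and returns the first match it finds.
The match spans [0:5] → 'nnnpp'.
Captured: group 1 = 'n'.

('n',)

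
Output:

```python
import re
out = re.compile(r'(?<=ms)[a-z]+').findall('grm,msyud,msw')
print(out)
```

['yud', 'w']

Lookahead/lookbehind check context without consuming it, so the matched span excludes the asserted characters.
With no groups in the pattern, `findall` gives back each whole match — 2 here.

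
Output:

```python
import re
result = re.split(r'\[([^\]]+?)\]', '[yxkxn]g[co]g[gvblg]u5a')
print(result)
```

Matches to split on: at [0:7] → '[yxkxn]'; at [8:12] → '[co]'; at [13:20] → '[gvblg]'.
The group in the pattern means `split` returns the separators' captures alongside the pieces.

['', 'yxkxn', 'g', 'co', 'g', 'gvblg', 'u5a']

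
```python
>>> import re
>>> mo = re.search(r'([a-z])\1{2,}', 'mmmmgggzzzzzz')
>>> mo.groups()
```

('m',)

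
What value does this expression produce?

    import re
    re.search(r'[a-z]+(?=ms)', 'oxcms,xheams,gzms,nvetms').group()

'oxc'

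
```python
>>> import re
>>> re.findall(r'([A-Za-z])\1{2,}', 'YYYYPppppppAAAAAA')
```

['Y', 'p', 'A']

The backreference `\1` re-matches whatever the first group consumed, character for character.
One capturing group, so `findall` returns just the captured substring from each match — 3 in all.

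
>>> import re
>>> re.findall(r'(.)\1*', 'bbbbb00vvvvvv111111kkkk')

['b', '0', 'v', '1', 'k']

A backreference is literal: `\1` must see the identical characters the first group matched.
Walking the string: at [0:5] match 'bbbbb', group 1 = 'b'; at [5:7] match '00', group 1 = '0'; at [7:13] match 'vvvvvv', group 1 = 'v'; at [13:19] match '111111', group 1 = '1'; at [19:23] match 'kkkk', group 1 = 'k'.
Because there's exactly one group, `findall` drops the full match and keeps group 1 from each hit.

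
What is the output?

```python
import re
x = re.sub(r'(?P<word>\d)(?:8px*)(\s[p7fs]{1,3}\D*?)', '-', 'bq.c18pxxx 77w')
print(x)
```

bq.c-w

The pattern matches a digit (captured as 'word'); then the literal '8p', then zero or more of the literal 'x' (non-capturing group); then whitespace, then 1 to 3 of one of [p7fs], then zero or more of a non-digit (lazy) (captured).
With the lazy modifier that quantifier settles for the fewest repetitions that let the rest of the pattern succeed (the atoms after it are unaffected and can still be greedy).
Matches: at [4:13] → '18pxxx 77'.
Every occurrence is swapped for '-'.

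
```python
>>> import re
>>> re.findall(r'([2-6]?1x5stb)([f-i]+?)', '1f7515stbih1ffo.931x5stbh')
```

The pattern matches optionally a character in [2-6], then the literal '1x5', then the literal 'stb' (captured); then one or more of a character in [f-i] (lazy) (captured).
Walking the string: at [17:25] match '31x5stbh', groups = ('31x5stb', 'h').
Multiple groups make `findall` return tuples — one 2-tuple for the one match.

[('31x5stb', 'h')]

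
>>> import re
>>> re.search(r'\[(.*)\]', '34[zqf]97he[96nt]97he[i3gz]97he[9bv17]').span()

Unlike `match`, `search` isn't anchored — it looks for the pattern anywhere in the string.
The match spans [2:38] → '[zqf]97he[96nt]97he[i3gz]97he[9bv17]'.
Captured: group 1 = 'zqf]97he[96nt]97he[i3gz]97he[9bv17'.

(2, 38)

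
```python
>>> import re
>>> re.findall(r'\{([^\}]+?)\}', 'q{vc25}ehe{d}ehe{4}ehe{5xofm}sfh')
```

['vc25', 'd', '4', '5xofm']

`findall` collects group 1 from each match (4 total).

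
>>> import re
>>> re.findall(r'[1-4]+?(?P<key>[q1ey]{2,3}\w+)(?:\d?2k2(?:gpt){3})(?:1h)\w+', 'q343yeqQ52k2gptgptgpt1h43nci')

['yeqQ5']

This matches one or more of a character in [1-4] (lazy); then 2 to 3 of one of [q1ey], then one or more of a word character (captured as 'key'); then optionally a digit, then the literal '2k2', then the literal 'gpt' repeated 3 times (non-capturing group); then a literal '1', then a literal 'h' (non-capturing group); then one or more of a word character.
Matches: at [1:28] match '343yeqQ52k2gptgptgpt1h43nci', group 1 = 'yeqQ5'.
Because there's exactly one group, `findall` drops the full match and keeps group 1 from the one hit.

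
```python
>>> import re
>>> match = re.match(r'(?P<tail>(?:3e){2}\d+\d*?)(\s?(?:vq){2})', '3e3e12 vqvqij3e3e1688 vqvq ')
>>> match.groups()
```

('3e3e12', ' vqvq')

Pattern: the literal '3e' repeated 2 times, then one or more of a digit, then zero or more of a digit (lazy) (captured as 'tail'); then optionally whitespace, then the literal 'vq' repeated 2 times (captured).
`re.match` won't scan ahead — the pattern has to work from the very first character.
The match spans [0:11] → '3e3e12 vqvq'.
Captured: group 1 = '3e3e12', group 2 = ' vqvq'.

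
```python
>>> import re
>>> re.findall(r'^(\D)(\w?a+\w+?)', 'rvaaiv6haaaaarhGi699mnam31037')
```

Pattern: anchored at the start of the string; then a non-digit (captured); then optionally a word character, then one or more of the literal 'a', then one or more of a word character (lazy) (captured).
Lazy quantifiers expand one character at a time until the remainder of the pattern can match.
Walking the string: at [0:5] match 'rvaai', groups = ('r', 'vaai').
`findall` packs the 2 group values into a tuple for every match.

[('r', 'vaai')]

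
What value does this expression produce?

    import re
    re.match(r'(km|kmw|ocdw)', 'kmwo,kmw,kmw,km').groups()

The match spans [0:2] → 'km'.
Captured: group 1 = 'km'.

('km',)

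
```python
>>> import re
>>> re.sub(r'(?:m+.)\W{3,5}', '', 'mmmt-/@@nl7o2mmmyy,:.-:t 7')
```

The pattern matches one or more of the literal 'm', then any character (non-capturing group); then 3 to 5 of a non-word character.
Matches: at [0:8] → 'mmmt-/@@'.
Each match is replaced by ''.

'nl7o2mmmyy,:.-:t 7'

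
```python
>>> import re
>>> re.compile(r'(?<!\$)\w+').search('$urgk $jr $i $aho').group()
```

'rgk'

The negative lookaround is zero-width — it rules out positions where the adjacent text would match, without consuming anything.
`re.search` scans for the first position where the pattern succeeds.
The match spans [2:5] → 'rgk'.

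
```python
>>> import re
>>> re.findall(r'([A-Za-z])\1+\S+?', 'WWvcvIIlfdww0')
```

['W', 'I', 'w']

The backreference `\1` re-matches whatever the first group consumed, character for character.
Because there's exactly one group, `findall` drops the full match and keeps group 1 from each hit.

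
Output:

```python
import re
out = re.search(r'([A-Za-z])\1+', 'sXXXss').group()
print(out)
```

XXX

`\1` has to match the exact text group 1 already captured.
`search` walks the string left to right and returns the first match it finds.
The match spans [1:4] → 'XXX'.
Captured: group 1 = 'X'.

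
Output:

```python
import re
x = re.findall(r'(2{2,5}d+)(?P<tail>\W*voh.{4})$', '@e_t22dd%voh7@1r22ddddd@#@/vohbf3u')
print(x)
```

[('22ddddd', '@#@/vohbf3u')]

With 2 capturing groups, `findall` returns a 2-tuple per match.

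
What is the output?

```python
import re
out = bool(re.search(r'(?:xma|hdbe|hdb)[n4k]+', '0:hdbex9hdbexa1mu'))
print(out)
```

False

`re.search` scans for the first position where the pattern succeeds.
Here nothing in the string fits, so the call returns None, and `bool(None)` is False.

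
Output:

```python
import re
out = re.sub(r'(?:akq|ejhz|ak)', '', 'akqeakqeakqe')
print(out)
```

Branches in `(...|...)` are attempted left-to-right; the first branch that allows the whole pattern to succeed is taken.
Matches: at [0:3] → 'akq'; at [4:7] → 'akq'; at [8:11] → 'akq'.
Every occurrence is swapped for ''.

eee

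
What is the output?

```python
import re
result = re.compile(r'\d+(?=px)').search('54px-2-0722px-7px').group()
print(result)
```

The positive lookaround only admits positions where the adjacent text matches; those characters stay outside the span.
Unlike `match`, `search` isn't anchored — it looks for the pattern anywhere in the string.
The match spans [0:2] → '54'.

54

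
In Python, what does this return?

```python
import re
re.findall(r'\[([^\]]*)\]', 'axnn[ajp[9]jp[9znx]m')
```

['ajp[9', '9znx']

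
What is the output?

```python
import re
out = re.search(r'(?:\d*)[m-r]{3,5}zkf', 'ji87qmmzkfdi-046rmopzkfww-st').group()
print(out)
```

87qmmzkf

This matches zero or more of a digit (non-capturing group); then 3 to 5 of a character in [m-r], then the literal 'zkf'.
The match spans [2:10] → '87qmmzkf'.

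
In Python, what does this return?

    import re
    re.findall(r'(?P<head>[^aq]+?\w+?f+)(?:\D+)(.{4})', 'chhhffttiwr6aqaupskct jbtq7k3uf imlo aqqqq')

Pattern: one or more of any character except [aq] (lazy), then one or more of a word character (lazy), then one or more of a literal 'f' (captured as 'head'); then one or more of a non-digit (non-capturing group); then exactly 4 of any character (captured).
Scanning left to right: at [0:15] match 'chhhffttiwr6aqa', groups = ('chhhff', '6aqa'); at [15:42] match 'upskct jbtq7k3uf imlo aqqqq', groups = ('upskct jbtq7k3uf', 'qqqq').
With 2 capturing groups, `findall` returns a 2-tuple per match.

[('chhhff', '6aqa'), ('upskct jbtq7k3uf', 'qqqq')]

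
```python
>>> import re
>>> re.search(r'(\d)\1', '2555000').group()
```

'55'

After group 1 captures some text, `\1` only succeeds where that same text appears again.
The match spans [1:3] → '55'.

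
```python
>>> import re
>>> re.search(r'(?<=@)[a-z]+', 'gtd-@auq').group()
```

Lookahead/lookbehind check context without consuming it, so the matched span excludes the asserted characters.
`search` walks the string left to right and returns the first match it finds.
The match spans [5:8] → 'auq'.

'auq'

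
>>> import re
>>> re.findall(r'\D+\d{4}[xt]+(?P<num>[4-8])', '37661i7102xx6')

['6']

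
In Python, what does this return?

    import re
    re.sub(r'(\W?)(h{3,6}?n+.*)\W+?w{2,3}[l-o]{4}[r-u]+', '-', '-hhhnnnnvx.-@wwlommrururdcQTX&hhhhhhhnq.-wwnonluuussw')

'-w'

The pattern matches optionally a non-word character (captured); then 3 to 6 of the literal 'h' (lazy), then one or more of the literal 'n', then zero or more of any character (captured); then one or more of a non-word character (lazy), then 2 to 3 of the literal 'w', then exactly 4 of a character in [l-o]; then one or more of a character in [r-u].
Matches: at [0:52] → '-hhhnnnnvx.-@wwlommrururdcQTX&hhhhhhhnq.-wwnonluuuss'.
`sub` substitutes '-' at each match site.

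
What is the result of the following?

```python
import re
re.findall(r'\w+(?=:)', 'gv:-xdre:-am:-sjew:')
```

Lookahead/lookbehind check context without consuming it, so the matched span excludes the asserted characters.
No capturing groups, so `findall` returns the 4 full match strings.

['gv', 'xdre', 'am', 'sjew']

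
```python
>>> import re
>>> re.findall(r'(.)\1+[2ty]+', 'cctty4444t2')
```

A backreference is literal: `\1` must see the identical characters the first group matched.
Walking the string: at [0:5] match 'cctty', group 1 = 'c'; at [5:11] match '4444t2', group 1 = '4'.
One capturing group, so `findall` returns just the captured substring from each match — 2 in all.

['c', '4']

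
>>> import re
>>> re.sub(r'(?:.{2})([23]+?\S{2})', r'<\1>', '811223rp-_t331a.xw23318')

'8<223>rp-<331>a.<233>18'

A non-greedy quantifier consumes as few characters as it can — just enough that the remainder of the pattern still matches from where it stops; whatever follows it matches normally.
The replacement refers to a captured group, so each match is rewritten using its own captured text.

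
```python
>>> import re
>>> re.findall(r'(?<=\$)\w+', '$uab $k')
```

['uab', 'k']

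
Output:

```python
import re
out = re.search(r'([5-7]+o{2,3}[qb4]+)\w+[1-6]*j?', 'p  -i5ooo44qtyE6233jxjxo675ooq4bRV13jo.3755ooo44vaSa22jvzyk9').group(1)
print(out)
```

The match spans [5:38] → '5ooo44qtyE6233jxjxo675ooq4bRV13jo'.
Captured: group 1 = '5ooo44q'.

5ooo44q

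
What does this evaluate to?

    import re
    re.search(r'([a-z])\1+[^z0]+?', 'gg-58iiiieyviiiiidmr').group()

'gg-'

After group 1 captures some text, `\1` only succeeds where that same text appears again.
Unlike `match`, `search` isn't anchored — it looks for the pattern anywhere in the string.
The match spans [0:3] → 'gg-'.
Captured: group 1 = 'g'.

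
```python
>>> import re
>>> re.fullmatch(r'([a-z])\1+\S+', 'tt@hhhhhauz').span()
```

`fullmatch` succeeds only if the pattern covers the string from start to end.
The match spans [0:11] → 'tt@hhhhhauz'.

(0, 11)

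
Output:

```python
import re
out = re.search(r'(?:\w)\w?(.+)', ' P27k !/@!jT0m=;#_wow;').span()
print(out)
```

This matches a word character (non-capturing group); then optionally a word character; then one or more of any character (captured).
`search` walks the string left to right and returns the first match it finds.
The match spans [1:22] → 'P27k !/@!jT0m=;#_wow;'.
Captured: group 1 = '7k !/@!jT0m=;#_wow;'.

(1, 22)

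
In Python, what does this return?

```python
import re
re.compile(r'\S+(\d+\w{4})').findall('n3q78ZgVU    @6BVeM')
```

['8ZgVU', '6BVeM']

This matches one or more of a non-whitespace character; then one or more of a digit, then exactly 4 of a word character (captured).
One capturing group, so `findall` returns just the captured substring from each match — 2 in all.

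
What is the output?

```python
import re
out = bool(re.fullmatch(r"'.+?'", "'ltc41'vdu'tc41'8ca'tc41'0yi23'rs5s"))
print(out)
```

`fullmatch` succeeds only if the pattern covers the string from start to end.
Here the pattern can't cover the whole string, so the call returns None, and `bool(None)` is False.

False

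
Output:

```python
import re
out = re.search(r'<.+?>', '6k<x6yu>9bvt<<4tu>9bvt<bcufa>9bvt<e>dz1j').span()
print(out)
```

(2, 8)

A `+?`/`*?`/`{m,n}?` starts at its minimum and grows only as far as needed for what follows to match.
`re.search` scans for the first position where the pattern succeeds.
The match spans [2:8] → '<x6yu>'.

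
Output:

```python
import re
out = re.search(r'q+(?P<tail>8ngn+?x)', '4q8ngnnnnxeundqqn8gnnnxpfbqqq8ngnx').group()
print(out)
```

The match spans [1:10] → 'q8ngnnnnx'.

q8ngnnnnx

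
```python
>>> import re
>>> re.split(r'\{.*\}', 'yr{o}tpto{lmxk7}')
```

Matches to split on: at [2:16] → '{o}tpto{lmxk7}'.
The string is cut at each match, leaving 2 pieces.

['yr', '']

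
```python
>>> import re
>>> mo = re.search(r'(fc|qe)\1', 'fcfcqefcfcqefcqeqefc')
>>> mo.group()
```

'fcfc'

A backreference is literal: `\1` must see the identical characters the first group matched.
`search` walks the string left to right and returns the first match it finds.
The match spans [0:4] → 'fcfc'.
Captured: group 1 = 'fc'.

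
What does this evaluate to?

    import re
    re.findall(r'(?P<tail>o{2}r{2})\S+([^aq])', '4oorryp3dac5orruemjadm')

[('oorr', 'm')]

The pattern matches exactly 2 of the literal 'o', then exactly 2 of a literal 'r' (captured as 'tail'); then one or more of a non-whitespace character; then any character except [aq] (captured).
2 groups means the one result is a tuple of 2 captured strings — 1 here.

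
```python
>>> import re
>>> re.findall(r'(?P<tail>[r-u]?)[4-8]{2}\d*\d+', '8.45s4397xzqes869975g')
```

['s']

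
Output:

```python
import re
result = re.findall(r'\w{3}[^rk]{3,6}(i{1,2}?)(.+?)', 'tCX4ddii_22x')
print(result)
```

[('i', '_')]

Pattern: exactly 3 of a word character, then 3 to 6 of any character except [rk]; then 1 to 2 of a literal 'i' (lazy) (captured); then one or more of any character (lazy) (captured).
Lazy quantifiers expand one character at a time until the remainder of the pattern can match.
Scanning left to right: at [0:9] match 'tCX4ddii_', groups = ('i', '_').
`findall` packs the 2 group values into a tuple for every match.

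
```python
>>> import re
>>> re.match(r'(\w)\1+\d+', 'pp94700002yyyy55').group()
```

'pp94700002'

`\1` is not a pattern — it's the concrete string captured by group 1, re-applied verbatim.
`re.match` only tries the pattern at the start of the string.
The match spans [0:10] → 'pp94700002'.
Captured: group 1 = 'p'.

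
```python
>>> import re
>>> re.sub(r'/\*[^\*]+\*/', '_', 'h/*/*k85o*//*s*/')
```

'h/*__'

Matches: at [3:11] → '/*k85o*/'; at [11:16] → '/*s*/'.
Every occurrence is swapped for '_'.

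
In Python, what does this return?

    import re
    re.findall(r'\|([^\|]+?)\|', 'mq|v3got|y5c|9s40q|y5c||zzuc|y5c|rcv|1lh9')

Walking the string: at [2:9] match '|v3got|', group 1 = 'v3got'; at [12:19] match '|9s40q|', group 1 = '9s40q'; at [23:29] match '|zzuc|', group 1 = 'zzuc'; at [32:37] match '|rcv|', group 1 = 'rcv'.
`findall` collects group 1 from each match (4 total).

['v3got', '9s40q', 'zzuc', 'rcv']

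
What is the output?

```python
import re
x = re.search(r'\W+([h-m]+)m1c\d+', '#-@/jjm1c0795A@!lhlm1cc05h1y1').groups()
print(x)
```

Pattern: one or more of a non-word character; then one or more of a character in [h-m] (captured); then the literal 'm1c', then one or more of a digit.
`re.search` tries every starting position until one works.
The match spans [0:13] → '#-@/jjm1c0795'.
Captured: group 1 = 'jj'.

('jj',)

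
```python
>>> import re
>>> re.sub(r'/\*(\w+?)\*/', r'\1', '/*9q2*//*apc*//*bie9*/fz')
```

Matches: at [0:7] → '/*9q2*/'; at [7:14] → '/*apc*/'; at [14:22] → '/*bie9*/'.
Each match is replaced using the text its own group 1 captured.

'9q2apcbie9fz'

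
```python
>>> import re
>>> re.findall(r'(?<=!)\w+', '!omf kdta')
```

['omf']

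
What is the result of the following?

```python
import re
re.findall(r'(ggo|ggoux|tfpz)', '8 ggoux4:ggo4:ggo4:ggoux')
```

['ggo', 'ggo', 'ggo', 'ggo']

The regex engine tests alternatives in the order written; an earlier branch that matches wins even if a later one would match more.
Walking the string: at [2:5] match 'ggo', group 1 = 'ggo'; at [9:12] match 'ggo', group 1 = 'ggo'; at [14:17] match 'ggo', group 1 = 'ggo'; at [19:22] match 'ggo', group 1 = 'ggo'.
Because there's exactly one group, `findall` drops the full match and keeps group 1 from each hit.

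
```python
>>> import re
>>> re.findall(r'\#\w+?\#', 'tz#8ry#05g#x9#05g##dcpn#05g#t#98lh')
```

Matches: at [2:7] → '#8ry#'; at [10:14] → '#x9#'; at [18:24] → '#dcpn#'; at [27:30] → '#t#'.
Since nothing is captured, `findall` lists the 4 matched substrings directly.

['#8ry#', '#x9#', '#dcpn#', '#t#']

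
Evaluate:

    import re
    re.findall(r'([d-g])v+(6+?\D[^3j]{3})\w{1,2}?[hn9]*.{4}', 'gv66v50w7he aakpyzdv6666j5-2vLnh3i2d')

[('g', '66v50w'), ('d', '6666j5-2')]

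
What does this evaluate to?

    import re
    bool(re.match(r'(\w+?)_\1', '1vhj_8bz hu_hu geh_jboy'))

False

`\1` has to match the exact text group 1 already captured.
`re.match` won't scan ahead — the pattern has to work from the very first character.
Here the pattern fails at index 0, so the call returns None, and `bool(None)` is False.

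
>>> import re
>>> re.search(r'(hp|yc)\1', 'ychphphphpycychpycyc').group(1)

The backreference `\1` re-matches whatever the first group consumed, character for character.
Unlike `match`, `search` isn't anchored — it looks for the pattern anywhere in the string.
The match spans [2:6] → 'hphp'.
Captured: group 1 = 'hp'.

'hp'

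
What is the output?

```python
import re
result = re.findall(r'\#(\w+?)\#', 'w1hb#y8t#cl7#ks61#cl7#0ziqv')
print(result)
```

['y8t', 'ks61']

Walking the string: at [4:9] match '#y8t#', group 1 = 'y8t'; at [12:18] match '#ks61#', group 1 = 'ks61'.
With a single group, `findall` returns only what that group captured — 2 items.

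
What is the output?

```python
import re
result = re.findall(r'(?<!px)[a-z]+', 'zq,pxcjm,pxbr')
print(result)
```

['zq', 'pxcjm', 'pxbr']

The negative lookaround is zero-width — it rules out positions where the adjacent text would match, without consuming anything.
Walking the string: at [0:2] → 'zq'; at [3:8] → 'pxcjm'; at [9:13] → 'pxbr'.
No capturing groups, so `findall` returns the 3 full match strings.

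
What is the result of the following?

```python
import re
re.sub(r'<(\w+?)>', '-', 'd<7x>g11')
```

'd-g11'

Every occurrence is swapped for '-'.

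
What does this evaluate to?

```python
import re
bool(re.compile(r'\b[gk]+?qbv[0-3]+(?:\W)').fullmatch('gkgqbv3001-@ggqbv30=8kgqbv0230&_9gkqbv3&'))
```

This matches a word boundary (`\b`, zero-width); then one or more of one of [gk] (lazy), then the literal 'qbv'; then one or more of a character in [0-3]; then a non-word character (non-capturing group).
For `fullmatch`, every character of the input must be accounted for by the pattern.
Here the string isn't matched end-to-end, so the call returns None, and `bool(None)` is False.

False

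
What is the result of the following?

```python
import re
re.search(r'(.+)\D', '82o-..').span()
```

The match spans [0:6] → '82o-..'.

(0, 6)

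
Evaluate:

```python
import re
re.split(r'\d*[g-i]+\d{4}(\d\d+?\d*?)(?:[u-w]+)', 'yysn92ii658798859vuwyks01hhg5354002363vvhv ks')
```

['yysn', '98859', 'yks', '002363', 'hv ks']

Because the pattern has a capturing group, `split` also inserts each captured text between the pieces.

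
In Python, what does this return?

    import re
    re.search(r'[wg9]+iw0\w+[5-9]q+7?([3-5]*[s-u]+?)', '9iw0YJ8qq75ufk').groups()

('5u',)

The pattern matches one or more of one of [wg9], then the literal 'iw0', then one or more of a word character; then a character in [5-9], then one or more of a literal 'q', then optionally the literal '7'; then zero or more of a character in [3-5], then one or more of a character in [s-u] (lazy) (captured).
`search` walks the string left to right and returns the first match it finds.
The match spans [0:12] → '9iw0YJ8qq75u'.
Captured: group 1 = '5u'.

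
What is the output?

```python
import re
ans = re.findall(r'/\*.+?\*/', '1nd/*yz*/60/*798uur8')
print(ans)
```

No capturing groups, so `findall` returns the 1 full match string.

['/*yz*/']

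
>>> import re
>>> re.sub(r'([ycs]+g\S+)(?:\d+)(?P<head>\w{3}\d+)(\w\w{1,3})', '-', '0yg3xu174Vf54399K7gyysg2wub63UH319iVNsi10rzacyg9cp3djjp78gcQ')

'0-i10rzacyg9cp3djjp78gcQ'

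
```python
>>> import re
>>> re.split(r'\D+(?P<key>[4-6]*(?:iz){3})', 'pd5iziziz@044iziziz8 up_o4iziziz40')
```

This matches one or more of a non-digit; then zero or more of a character in [4-6], then the literal 'iz' repeated 3 times (captured as 'key').
Matches to split on: at [0:9] → 'pd5iziziz'; at [20:32] → ' up_o4iziziz'.
`re.split` interleaves the captured-group text with the surrounding fragments.

['', '5iziziz', '@044iziziz8', '4iziziz', '40']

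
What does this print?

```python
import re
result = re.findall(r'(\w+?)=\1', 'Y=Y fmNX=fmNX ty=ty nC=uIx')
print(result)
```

After group 1 captures some text, `\1` only succeeds where that same text appears again.
Because there's exactly one group, `findall` drops the full match and keeps group 1 from each hit.

['Y', 'fmNX', 'ty']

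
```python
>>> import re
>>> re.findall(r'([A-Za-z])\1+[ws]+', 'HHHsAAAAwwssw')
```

['H', 'A']

The backreference `\1` re-matches whatever the first group consumed, character for character.
Walking the string: at [0:4] match 'HHHs', group 1 = 'H'; at [4:13] match 'AAAAwwssw', group 1 = 'A'.
One capturing group, so `findall` returns just the captured substring from each match — 2 in all.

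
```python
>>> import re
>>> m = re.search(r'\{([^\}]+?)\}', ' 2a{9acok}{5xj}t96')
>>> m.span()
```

Unlike `match`, `search` isn't anchored — it looks for the pattern anywhere in the string.
The match spans [3:10] → '{9acok}'.
Captured: group 1 = '9acok'.

(3, 10)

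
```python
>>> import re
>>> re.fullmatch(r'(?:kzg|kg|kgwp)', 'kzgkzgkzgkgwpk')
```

None

`fullmatch` succeeds only if the pattern covers the string from start to end.
Here there's no way to consume every character, so the call returns None.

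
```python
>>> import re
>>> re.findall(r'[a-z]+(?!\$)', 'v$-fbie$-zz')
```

['fbi', 'zz']

The negative lookaround is zero-width — it rules out positions where the adjacent text would match, without consuming anything.
Matches: at [3:6] → 'fbi'; at [9:11] → 'zz'.
`findall` yields the raw match text (2 of them) because the pattern has no groups.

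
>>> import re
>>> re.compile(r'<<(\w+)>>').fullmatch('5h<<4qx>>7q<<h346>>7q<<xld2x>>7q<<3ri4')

`fullmatch` succeeds only if the pattern covers the string from start to end.
Here the string isn't matched end-to-end, so the call returns None.

None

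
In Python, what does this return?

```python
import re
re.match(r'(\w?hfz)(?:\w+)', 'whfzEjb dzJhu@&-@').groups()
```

This matches optionally a word character, then the literal 'hfz' (captured); then one or more of a word character (non-capturing group).
`match` is anchored at position 0; if the pattern doesn't fit there, it returns None.
The match spans [0:7] → 'whfzEjb'.
Captured: group 1 = 'whfz'.

('whfz',)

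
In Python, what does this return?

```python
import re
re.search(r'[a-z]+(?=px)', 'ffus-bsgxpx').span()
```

(5, 9)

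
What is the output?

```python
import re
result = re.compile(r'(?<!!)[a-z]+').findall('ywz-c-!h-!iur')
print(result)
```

The negative lookaround is zero-width — it rules out positions where the adjacent text would match, without consuming anything.
No capturing groups, so `findall` returns the 3 full match strings.

['ywz', 'c', 'ur']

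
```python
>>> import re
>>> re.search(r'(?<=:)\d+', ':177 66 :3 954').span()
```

The lookaround is zero-width — it requires the adjacent text to match without consuming it, so the asserted text isn't part of the match.
Unlike `match`, `search` isn't anchored — it looks for the pattern anywhere in the string.
The match spans [1:4] → '177'.

(1, 4)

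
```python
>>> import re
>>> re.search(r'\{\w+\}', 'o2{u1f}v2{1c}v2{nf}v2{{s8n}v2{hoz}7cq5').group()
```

The match spans [2:7] → '{u1f}'.

'{u1f}'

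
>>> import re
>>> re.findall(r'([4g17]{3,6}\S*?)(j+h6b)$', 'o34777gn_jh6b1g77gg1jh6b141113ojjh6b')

Pattern: 3 to 6 of one of [4g17], then zero or more of a non-whitespace character (lazy) (captured); then one or more of a literal 'j', then the literal 'h6b' (captured); then anchored at the end.
2 groups means the one result is a tuple of 2 captured strings — 1 here.

[('4777gn_jh6b1g77gg1jh6b141113o', 'jjh6b')]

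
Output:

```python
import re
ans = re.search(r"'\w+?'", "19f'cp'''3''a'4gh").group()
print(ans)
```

'cp'

`search` walks the string left to right and returns the first match it finds.
The match spans [3:7] → "'cp'".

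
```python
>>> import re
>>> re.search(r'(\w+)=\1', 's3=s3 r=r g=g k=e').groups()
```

('s3',)

`\1` has to match the exact text group 1 already captured.
`search` walks the string left to right and returns the first match it finds.
The match spans [0:5] → 's3=s3'.
Captured: group 1 = 's3'.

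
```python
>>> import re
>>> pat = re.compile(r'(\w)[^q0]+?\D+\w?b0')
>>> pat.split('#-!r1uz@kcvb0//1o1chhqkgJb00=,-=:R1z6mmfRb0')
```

['#-!', 'r', '//', '1', '', '0', '']

This matches a word character (captured); then one or more of any character except [q0] (lazy), then one or more of a non-digit; then optionally a word character, then the literal 'b0'.
Matches to split on: at [3:13] → 'r1uz@kcvb0'; at [15:27] → '1o1chhqkgJb0'; at [27:43] → '0=,-=:R1z6mmfRb0'.
Because the pattern has a capturing group, `split` also inserts each captured text between the pieces.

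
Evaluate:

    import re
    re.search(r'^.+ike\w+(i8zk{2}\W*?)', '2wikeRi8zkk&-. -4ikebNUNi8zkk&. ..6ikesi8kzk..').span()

(0, 29)

Pattern: anchored at the start of the string; then one or more of any character, then the literal 'ike', then one or more of a word character; then the literal 'i8z', then exactly 2 of the literal 'k', then zero or more of a non-word character (lazy) (captured).
`re.search` scans for the first position where the pattern succeeds.
The match spans [0:29] → '2wikeRi8zkk&-. -4ikebNUNi8zkk'.
Captured: group 1 = 'i8zkk'.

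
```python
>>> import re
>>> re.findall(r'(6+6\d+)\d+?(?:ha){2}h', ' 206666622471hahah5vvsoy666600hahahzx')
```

The pattern matches one or more of a literal '6', then a literal '6', then one or more of a digit (captured); then one or more of a digit (lazy), then the literal 'ha' repeated 2 times, then the literal 'h'.
Scanning left to right: at [3:18] match '6666622471hahah', group 1 = '666662247'; at [24:35] match '666600hahah', group 1 = '66660'.
Because there's exactly one group, `findall` drops the full match and keeps group 1 from each hit.

['666662247', '66660']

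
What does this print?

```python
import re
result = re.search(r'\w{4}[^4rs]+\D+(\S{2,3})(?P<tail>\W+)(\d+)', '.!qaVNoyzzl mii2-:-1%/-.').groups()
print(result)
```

The match spans [2:20] → 'qaVNoyzzl mii2-:-1'.
Captured: group 1 = '2-:', group 2 = '-', group 3 = '1'.

('2-:', '-', '1')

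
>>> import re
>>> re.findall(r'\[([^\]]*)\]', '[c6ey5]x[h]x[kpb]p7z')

`findall` collects group 1 from each match (3 total).

['c6ey5', 'h', 'kpb']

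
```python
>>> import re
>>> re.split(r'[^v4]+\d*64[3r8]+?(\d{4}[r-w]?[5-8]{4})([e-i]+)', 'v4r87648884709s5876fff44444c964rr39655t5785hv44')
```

The pattern matches one or more of any character except [v4], then zero or more of a digit, then the literal '64'; then one or more of one of [3r8] (lazy); then exactly 4 of a digit, then optionally a character in [r-w], then exactly 4 of a character in [5-8] (captured); then one or more of a character in [e-i] (captured).
Because the pattern has a capturing group, `split` also inserts each captured text between the pieces.

['v4', '4709s5876', 'fff', '44444', '9655t5785', 'h', 'v44']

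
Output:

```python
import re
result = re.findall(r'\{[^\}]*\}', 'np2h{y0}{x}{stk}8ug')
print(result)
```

['{y0}', '{x}', '{stk}']

Matches: at [4:8] → '{y0}'; at [8:11] → '{x}'; at [11:16] → '{stk}'.
`findall` yields the raw match text (3 of them) because the pattern has no groups.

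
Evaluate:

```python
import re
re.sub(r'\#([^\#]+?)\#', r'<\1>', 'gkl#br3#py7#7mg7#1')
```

'gkl<br3>py7<7mg7>1'

`\1` in the replacement pulls in group 1's text for each match.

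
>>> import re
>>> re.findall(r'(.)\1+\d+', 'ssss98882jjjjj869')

['s', 'j']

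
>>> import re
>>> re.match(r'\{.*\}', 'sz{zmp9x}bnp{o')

None

With `match`, the pattern is implicitly anchored at the beginning.
Here position 0 doesn't satisfy it, so the call returns None.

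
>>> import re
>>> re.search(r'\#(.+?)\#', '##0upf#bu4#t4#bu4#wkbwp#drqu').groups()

The match spans [0:7] → '##0upf#'.
Captured: group 1 = '#0upf'.

('#0upf',)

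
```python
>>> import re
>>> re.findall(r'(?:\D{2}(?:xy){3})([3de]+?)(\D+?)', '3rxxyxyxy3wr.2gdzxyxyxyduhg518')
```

This matches exactly 2 of a non-digit, then the literal 'xy' repeated 3 times (non-capturing group); then one or more of one of [3de] (lazy) (captured); then one or more of a non-digit (lazy) (captured).
A `+?`/`*?`/`{m,n}?` starts at its minimum and grows only as far as needed for what follows to match.
Matches: at [1:11] match 'rxxyxyxy3w', groups = ('3', 'w'); at [15:25] match 'dzxyxyxydu', groups = ('d', 'u').
With 2 capturing groups, `findall` returns a 2-tuple per match.

[('3', 'w'), ('d', 'u')]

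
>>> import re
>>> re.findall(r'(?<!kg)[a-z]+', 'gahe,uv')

Because the assertion is negative and zero-width, positions next to the forbidden text are skipped.
`findall` yields the raw match text (2 of them) because the pattern has no groups.

['gahe', 'uv']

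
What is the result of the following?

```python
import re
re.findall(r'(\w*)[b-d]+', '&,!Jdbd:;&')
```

['Jdb']

Pattern: zero or more of a word character (captured); then one or more of a character in [b-d].
Walking the string: at [3:7] match 'Jdbd', group 1 = 'Jdb'.
Because there's exactly one group, `findall` drops the full match and keeps group 1 from the one hit.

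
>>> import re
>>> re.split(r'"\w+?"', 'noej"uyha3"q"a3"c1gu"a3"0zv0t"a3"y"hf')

Each match becomes a cut point; 5 segments remain.

['noej', 'q', 'c1gu', '0zv0t', 'y"hf']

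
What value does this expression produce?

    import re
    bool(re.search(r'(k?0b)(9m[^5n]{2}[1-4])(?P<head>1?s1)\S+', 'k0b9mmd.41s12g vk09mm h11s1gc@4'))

False

Pattern: optionally the literal 'k', then the literal '0b' (captured); then the literal '9m', then exactly 2 of any character except [5n], then a character in [1-4] (captured); then optionally a literal '1', then the literal 's1' (captured as 'head'); then one or more of a non-whitespace character.
`re.search` tries every starting position until one works.
Here no position works, so the call returns None, and `bool(None)` is False.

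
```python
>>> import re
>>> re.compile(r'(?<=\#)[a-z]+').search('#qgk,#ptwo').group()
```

'qgk'

Lookahead/lookbehind check context without consuming it, so the matched span excludes the asserted characters.
`re.search` scans for the first position where the pattern succeeds.
The match spans [1:4] → 'qgk'.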